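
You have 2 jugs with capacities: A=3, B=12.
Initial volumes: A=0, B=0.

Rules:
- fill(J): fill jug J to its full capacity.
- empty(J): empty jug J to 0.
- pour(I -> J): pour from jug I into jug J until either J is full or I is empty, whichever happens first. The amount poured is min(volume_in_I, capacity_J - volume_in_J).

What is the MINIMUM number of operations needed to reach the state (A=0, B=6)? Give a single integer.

Answer: 4

Derivation:
BFS from (A=0, B=0). One shortest path:
  1. fill(A) -> (A=3 B=0)
  2. pour(A -> B) -> (A=0 B=3)
  3. fill(A) -> (A=3 B=3)
  4. pour(A -> B) -> (A=0 B=6)
Reached target in 4 moves.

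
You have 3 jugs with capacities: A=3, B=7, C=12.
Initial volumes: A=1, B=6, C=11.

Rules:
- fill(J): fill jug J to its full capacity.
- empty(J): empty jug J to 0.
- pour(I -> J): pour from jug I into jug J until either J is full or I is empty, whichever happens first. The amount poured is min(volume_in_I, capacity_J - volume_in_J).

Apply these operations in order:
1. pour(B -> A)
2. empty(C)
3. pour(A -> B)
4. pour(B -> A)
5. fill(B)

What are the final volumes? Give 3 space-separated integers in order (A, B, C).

Step 1: pour(B -> A) -> (A=3 B=4 C=11)
Step 2: empty(C) -> (A=3 B=4 C=0)
Step 3: pour(A -> B) -> (A=0 B=7 C=0)
Step 4: pour(B -> A) -> (A=3 B=4 C=0)
Step 5: fill(B) -> (A=3 B=7 C=0)

Answer: 3 7 0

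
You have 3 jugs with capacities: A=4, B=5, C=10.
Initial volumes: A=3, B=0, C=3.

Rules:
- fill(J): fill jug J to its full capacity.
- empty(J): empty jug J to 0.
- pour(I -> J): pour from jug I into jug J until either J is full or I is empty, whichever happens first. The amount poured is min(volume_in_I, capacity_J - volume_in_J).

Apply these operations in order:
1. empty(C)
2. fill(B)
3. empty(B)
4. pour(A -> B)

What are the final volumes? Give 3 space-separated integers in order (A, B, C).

Step 1: empty(C) -> (A=3 B=0 C=0)
Step 2: fill(B) -> (A=3 B=5 C=0)
Step 3: empty(B) -> (A=3 B=0 C=0)
Step 4: pour(A -> B) -> (A=0 B=3 C=0)

Answer: 0 3 0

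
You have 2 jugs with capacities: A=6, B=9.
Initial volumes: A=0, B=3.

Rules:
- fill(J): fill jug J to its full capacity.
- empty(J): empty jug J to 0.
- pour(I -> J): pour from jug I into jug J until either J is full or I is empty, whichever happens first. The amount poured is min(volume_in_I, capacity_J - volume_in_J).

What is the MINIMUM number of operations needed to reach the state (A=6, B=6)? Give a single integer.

BFS from (A=0, B=3). One shortest path:
  1. pour(B -> A) -> (A=3 B=0)
  2. fill(B) -> (A=3 B=9)
  3. pour(B -> A) -> (A=6 B=6)
Reached target in 3 moves.

Answer: 3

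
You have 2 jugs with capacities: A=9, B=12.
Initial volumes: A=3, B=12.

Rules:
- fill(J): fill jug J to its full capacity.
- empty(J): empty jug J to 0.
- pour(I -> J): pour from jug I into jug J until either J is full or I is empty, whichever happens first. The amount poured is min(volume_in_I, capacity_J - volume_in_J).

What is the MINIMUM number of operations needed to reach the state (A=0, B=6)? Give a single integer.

Answer: 2

Derivation:
BFS from (A=3, B=12). One shortest path:
  1. pour(B -> A) -> (A=9 B=6)
  2. empty(A) -> (A=0 B=6)
Reached target in 2 moves.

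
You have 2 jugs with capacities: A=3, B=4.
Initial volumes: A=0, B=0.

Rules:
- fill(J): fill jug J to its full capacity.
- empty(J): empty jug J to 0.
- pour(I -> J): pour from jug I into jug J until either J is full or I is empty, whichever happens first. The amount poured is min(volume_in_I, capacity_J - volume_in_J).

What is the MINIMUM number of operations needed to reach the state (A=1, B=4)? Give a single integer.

BFS from (A=0, B=0). One shortest path:
  1. fill(B) -> (A=0 B=4)
  2. pour(B -> A) -> (A=3 B=1)
  3. empty(A) -> (A=0 B=1)
  4. pour(B -> A) -> (A=1 B=0)
  5. fill(B) -> (A=1 B=4)
Reached target in 5 moves.

Answer: 5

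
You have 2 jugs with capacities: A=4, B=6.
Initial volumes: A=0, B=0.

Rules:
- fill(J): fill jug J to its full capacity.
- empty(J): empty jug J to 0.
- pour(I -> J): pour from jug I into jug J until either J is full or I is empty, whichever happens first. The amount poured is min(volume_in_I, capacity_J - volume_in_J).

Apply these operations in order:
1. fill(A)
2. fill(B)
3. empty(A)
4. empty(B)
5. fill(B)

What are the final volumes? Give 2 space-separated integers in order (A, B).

Answer: 0 6

Derivation:
Step 1: fill(A) -> (A=4 B=0)
Step 2: fill(B) -> (A=4 B=6)
Step 3: empty(A) -> (A=0 B=6)
Step 4: empty(B) -> (A=0 B=0)
Step 5: fill(B) -> (A=0 B=6)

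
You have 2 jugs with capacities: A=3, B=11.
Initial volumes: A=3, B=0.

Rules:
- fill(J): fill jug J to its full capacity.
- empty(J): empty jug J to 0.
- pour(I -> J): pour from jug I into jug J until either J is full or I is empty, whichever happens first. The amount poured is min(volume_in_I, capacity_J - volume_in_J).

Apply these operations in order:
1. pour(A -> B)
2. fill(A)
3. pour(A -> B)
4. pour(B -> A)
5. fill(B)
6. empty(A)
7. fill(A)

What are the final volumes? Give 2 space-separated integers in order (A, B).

Answer: 3 11

Derivation:
Step 1: pour(A -> B) -> (A=0 B=3)
Step 2: fill(A) -> (A=3 B=3)
Step 3: pour(A -> B) -> (A=0 B=6)
Step 4: pour(B -> A) -> (A=3 B=3)
Step 5: fill(B) -> (A=3 B=11)
Step 6: empty(A) -> (A=0 B=11)
Step 7: fill(A) -> (A=3 B=11)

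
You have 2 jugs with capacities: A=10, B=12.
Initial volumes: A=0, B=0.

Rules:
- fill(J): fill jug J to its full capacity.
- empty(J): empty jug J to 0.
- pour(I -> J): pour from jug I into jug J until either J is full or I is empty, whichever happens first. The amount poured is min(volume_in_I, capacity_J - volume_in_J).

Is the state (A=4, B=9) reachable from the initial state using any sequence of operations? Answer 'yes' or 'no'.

BFS explored all 22 reachable states.
Reachable set includes: (0,0), (0,2), (0,4), (0,6), (0,8), (0,10), (0,12), (2,0), (2,12), (4,0), (4,12), (6,0) ...
Target (A=4, B=9) not in reachable set → no.

Answer: no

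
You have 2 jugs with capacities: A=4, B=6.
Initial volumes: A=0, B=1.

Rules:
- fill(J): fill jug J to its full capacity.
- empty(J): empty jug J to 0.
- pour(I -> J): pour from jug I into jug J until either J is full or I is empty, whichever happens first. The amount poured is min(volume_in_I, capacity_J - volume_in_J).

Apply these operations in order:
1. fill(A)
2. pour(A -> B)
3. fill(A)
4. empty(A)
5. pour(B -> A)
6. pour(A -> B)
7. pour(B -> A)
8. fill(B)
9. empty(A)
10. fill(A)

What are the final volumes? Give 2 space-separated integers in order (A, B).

Answer: 4 6

Derivation:
Step 1: fill(A) -> (A=4 B=1)
Step 2: pour(A -> B) -> (A=0 B=5)
Step 3: fill(A) -> (A=4 B=5)
Step 4: empty(A) -> (A=0 B=5)
Step 5: pour(B -> A) -> (A=4 B=1)
Step 6: pour(A -> B) -> (A=0 B=5)
Step 7: pour(B -> A) -> (A=4 B=1)
Step 8: fill(B) -> (A=4 B=6)
Step 9: empty(A) -> (A=0 B=6)
Step 10: fill(A) -> (A=4 B=6)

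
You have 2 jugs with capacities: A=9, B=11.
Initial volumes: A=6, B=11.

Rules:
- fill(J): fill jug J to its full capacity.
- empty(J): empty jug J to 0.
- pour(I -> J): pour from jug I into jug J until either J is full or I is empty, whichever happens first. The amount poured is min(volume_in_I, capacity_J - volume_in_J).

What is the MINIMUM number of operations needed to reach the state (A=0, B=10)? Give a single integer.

BFS from (A=6, B=11). One shortest path:
  1. pour(B -> A) -> (A=9 B=8)
  2. empty(A) -> (A=0 B=8)
  3. pour(B -> A) -> (A=8 B=0)
  4. fill(B) -> (A=8 B=11)
  5. pour(B -> A) -> (A=9 B=10)
  6. empty(A) -> (A=0 B=10)
Reached target in 6 moves.

Answer: 6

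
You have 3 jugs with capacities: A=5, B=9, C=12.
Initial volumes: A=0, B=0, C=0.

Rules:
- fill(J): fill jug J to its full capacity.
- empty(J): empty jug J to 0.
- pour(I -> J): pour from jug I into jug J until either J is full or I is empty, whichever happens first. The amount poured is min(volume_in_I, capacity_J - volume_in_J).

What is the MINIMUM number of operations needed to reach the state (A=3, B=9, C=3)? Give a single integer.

Answer: 6

Derivation:
BFS from (A=0, B=0, C=0). One shortest path:
  1. fill(C) -> (A=0 B=0 C=12)
  2. pour(C -> B) -> (A=0 B=9 C=3)
  3. empty(B) -> (A=0 B=0 C=3)
  4. pour(C -> A) -> (A=3 B=0 C=0)
  5. fill(C) -> (A=3 B=0 C=12)
  6. pour(C -> B) -> (A=3 B=9 C=3)
Reached target in 6 moves.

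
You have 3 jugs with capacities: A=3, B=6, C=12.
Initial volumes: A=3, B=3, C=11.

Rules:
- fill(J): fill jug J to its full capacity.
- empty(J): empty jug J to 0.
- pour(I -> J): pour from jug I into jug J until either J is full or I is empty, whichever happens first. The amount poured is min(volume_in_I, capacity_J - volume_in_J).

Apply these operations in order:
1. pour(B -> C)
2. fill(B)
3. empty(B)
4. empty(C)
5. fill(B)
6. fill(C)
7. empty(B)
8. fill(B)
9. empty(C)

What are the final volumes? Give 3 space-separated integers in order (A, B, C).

Step 1: pour(B -> C) -> (A=3 B=2 C=12)
Step 2: fill(B) -> (A=3 B=6 C=12)
Step 3: empty(B) -> (A=3 B=0 C=12)
Step 4: empty(C) -> (A=3 B=0 C=0)
Step 5: fill(B) -> (A=3 B=6 C=0)
Step 6: fill(C) -> (A=3 B=6 C=12)
Step 7: empty(B) -> (A=3 B=0 C=12)
Step 8: fill(B) -> (A=3 B=6 C=12)
Step 9: empty(C) -> (A=3 B=6 C=0)

Answer: 3 6 0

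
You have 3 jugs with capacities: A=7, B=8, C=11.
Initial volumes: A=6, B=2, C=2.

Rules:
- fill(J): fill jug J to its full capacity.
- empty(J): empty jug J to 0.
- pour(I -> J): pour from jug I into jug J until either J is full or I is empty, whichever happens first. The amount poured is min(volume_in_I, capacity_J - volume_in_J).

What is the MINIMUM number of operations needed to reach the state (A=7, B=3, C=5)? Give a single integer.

BFS from (A=6, B=2, C=2). One shortest path:
  1. empty(A) -> (A=0 B=2 C=2)
  2. pour(C -> A) -> (A=2 B=2 C=0)
  3. fill(C) -> (A=2 B=2 C=11)
  4. pour(C -> B) -> (A=2 B=8 C=5)
  5. pour(B -> A) -> (A=7 B=3 C=5)
Reached target in 5 moves.

Answer: 5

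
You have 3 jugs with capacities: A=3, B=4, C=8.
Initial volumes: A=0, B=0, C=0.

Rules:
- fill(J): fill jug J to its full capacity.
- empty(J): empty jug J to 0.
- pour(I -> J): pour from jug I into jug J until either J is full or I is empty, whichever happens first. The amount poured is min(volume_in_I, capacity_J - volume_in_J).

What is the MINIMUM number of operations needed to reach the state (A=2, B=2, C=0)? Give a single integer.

Answer: 7

Derivation:
BFS from (A=0, B=0, C=0). One shortest path:
  1. fill(C) -> (A=0 B=0 C=8)
  2. pour(C -> A) -> (A=3 B=0 C=5)
  3. pour(A -> B) -> (A=0 B=3 C=5)
  4. pour(C -> A) -> (A=3 B=3 C=2)
  5. pour(A -> B) -> (A=2 B=4 C=2)
  6. empty(B) -> (A=2 B=0 C=2)
  7. pour(C -> B) -> (A=2 B=2 C=0)
Reached target in 7 moves.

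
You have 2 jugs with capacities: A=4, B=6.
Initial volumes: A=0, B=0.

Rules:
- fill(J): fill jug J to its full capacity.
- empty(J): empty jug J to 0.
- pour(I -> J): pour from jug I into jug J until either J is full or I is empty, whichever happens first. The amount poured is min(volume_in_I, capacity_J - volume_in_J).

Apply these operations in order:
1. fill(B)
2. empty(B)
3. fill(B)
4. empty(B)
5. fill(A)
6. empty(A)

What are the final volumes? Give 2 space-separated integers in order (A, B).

Step 1: fill(B) -> (A=0 B=6)
Step 2: empty(B) -> (A=0 B=0)
Step 3: fill(B) -> (A=0 B=6)
Step 4: empty(B) -> (A=0 B=0)
Step 5: fill(A) -> (A=4 B=0)
Step 6: empty(A) -> (A=0 B=0)

Answer: 0 0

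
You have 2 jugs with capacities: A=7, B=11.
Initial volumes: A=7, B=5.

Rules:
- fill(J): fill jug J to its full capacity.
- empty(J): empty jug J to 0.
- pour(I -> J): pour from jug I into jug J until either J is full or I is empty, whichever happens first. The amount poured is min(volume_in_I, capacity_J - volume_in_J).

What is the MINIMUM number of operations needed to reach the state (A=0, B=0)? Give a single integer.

BFS from (A=7, B=5). One shortest path:
  1. empty(A) -> (A=0 B=5)
  2. empty(B) -> (A=0 B=0)
Reached target in 2 moves.

Answer: 2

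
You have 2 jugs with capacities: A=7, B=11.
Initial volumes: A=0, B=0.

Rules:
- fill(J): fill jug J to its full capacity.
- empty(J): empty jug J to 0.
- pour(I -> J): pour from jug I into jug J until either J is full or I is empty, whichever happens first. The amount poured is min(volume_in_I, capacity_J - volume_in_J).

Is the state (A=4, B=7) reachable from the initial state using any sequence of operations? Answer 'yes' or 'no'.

Answer: no

Derivation:
BFS explored all 36 reachable states.
Reachable set includes: (0,0), (0,1), (0,2), (0,3), (0,4), (0,5), (0,6), (0,7), (0,8), (0,9), (0,10), (0,11) ...
Target (A=4, B=7) not in reachable set → no.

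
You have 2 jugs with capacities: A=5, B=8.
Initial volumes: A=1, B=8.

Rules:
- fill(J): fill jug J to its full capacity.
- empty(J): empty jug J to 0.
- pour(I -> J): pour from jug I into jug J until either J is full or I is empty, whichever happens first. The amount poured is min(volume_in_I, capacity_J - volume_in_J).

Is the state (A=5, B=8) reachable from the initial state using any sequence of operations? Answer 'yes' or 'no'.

Answer: yes

Derivation:
BFS from (A=1, B=8):
  1. fill(A) -> (A=5 B=8)
Target reached → yes.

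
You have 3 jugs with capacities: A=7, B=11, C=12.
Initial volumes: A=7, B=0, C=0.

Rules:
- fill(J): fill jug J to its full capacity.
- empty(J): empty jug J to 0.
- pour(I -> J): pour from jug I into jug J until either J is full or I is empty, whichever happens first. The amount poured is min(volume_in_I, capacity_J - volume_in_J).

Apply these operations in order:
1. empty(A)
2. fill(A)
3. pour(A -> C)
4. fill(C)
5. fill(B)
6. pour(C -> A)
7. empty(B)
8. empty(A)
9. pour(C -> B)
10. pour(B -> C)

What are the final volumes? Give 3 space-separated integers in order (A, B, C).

Step 1: empty(A) -> (A=0 B=0 C=0)
Step 2: fill(A) -> (A=7 B=0 C=0)
Step 3: pour(A -> C) -> (A=0 B=0 C=7)
Step 4: fill(C) -> (A=0 B=0 C=12)
Step 5: fill(B) -> (A=0 B=11 C=12)
Step 6: pour(C -> A) -> (A=7 B=11 C=5)
Step 7: empty(B) -> (A=7 B=0 C=5)
Step 8: empty(A) -> (A=0 B=0 C=5)
Step 9: pour(C -> B) -> (A=0 B=5 C=0)
Step 10: pour(B -> C) -> (A=0 B=0 C=5)

Answer: 0 0 5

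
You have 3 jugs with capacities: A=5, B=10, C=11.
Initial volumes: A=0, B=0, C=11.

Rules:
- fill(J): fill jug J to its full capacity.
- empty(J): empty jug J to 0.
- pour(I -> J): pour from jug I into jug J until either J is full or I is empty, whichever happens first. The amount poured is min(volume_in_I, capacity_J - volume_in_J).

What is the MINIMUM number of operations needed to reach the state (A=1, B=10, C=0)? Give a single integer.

BFS from (A=0, B=0, C=11). One shortest path:
  1. pour(C -> B) -> (A=0 B=10 C=1)
  2. pour(C -> A) -> (A=1 B=10 C=0)
Reached target in 2 moves.

Answer: 2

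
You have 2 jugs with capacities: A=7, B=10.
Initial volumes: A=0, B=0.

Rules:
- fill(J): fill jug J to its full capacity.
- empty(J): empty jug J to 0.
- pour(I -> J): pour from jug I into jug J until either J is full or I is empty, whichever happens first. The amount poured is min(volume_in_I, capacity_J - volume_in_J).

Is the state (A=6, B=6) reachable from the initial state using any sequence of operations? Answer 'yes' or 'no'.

BFS explored all 34 reachable states.
Reachable set includes: (0,0), (0,1), (0,2), (0,3), (0,4), (0,5), (0,6), (0,7), (0,8), (0,9), (0,10), (1,0) ...
Target (A=6, B=6) not in reachable set → no.

Answer: no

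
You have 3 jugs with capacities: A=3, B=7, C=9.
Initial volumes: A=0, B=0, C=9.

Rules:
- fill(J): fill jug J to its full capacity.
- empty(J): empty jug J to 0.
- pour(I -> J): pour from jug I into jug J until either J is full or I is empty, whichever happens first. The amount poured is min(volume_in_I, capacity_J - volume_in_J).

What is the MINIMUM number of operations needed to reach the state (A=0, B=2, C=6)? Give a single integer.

BFS from (A=0, B=0, C=9). One shortest path:
  1. pour(C -> B) -> (A=0 B=7 C=2)
  2. empty(B) -> (A=0 B=0 C=2)
  3. pour(C -> B) -> (A=0 B=2 C=0)
  4. fill(C) -> (A=0 B=2 C=9)
  5. pour(C -> A) -> (A=3 B=2 C=6)
  6. empty(A) -> (A=0 B=2 C=6)
Reached target in 6 moves.

Answer: 6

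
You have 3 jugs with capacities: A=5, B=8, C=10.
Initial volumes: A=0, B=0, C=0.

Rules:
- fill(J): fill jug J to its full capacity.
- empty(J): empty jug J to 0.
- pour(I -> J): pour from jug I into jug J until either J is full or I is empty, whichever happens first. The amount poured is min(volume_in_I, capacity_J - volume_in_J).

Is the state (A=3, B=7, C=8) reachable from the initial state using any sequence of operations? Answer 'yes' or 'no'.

Answer: no

Derivation:
BFS explored all 342 reachable states.
Reachable set includes: (0,0,0), (0,0,1), (0,0,2), (0,0,3), (0,0,4), (0,0,5), (0,0,6), (0,0,7), (0,0,8), (0,0,9), (0,0,10), (0,1,0) ...
Target (A=3, B=7, C=8) not in reachable set → no.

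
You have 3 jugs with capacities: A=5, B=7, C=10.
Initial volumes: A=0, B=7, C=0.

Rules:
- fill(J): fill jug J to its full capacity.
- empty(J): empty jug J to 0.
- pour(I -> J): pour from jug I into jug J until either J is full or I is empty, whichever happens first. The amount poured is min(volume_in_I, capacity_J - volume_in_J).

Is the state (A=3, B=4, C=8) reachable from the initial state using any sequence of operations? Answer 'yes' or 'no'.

BFS explored all 312 reachable states.
Reachable set includes: (0,0,0), (0,0,1), (0,0,2), (0,0,3), (0,0,4), (0,0,5), (0,0,6), (0,0,7), (0,0,8), (0,0,9), (0,0,10), (0,1,0) ...
Target (A=3, B=4, C=8) not in reachable set → no.

Answer: no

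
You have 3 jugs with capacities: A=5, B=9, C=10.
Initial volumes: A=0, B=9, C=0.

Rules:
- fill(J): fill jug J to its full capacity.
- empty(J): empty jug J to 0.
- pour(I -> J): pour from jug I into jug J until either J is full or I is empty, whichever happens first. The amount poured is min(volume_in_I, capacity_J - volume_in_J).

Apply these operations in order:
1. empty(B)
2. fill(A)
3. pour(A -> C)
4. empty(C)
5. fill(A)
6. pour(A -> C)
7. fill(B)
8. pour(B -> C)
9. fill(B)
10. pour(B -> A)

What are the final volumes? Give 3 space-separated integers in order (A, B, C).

Answer: 5 4 10

Derivation:
Step 1: empty(B) -> (A=0 B=0 C=0)
Step 2: fill(A) -> (A=5 B=0 C=0)
Step 3: pour(A -> C) -> (A=0 B=0 C=5)
Step 4: empty(C) -> (A=0 B=0 C=0)
Step 5: fill(A) -> (A=5 B=0 C=0)
Step 6: pour(A -> C) -> (A=0 B=0 C=5)
Step 7: fill(B) -> (A=0 B=9 C=5)
Step 8: pour(B -> C) -> (A=0 B=4 C=10)
Step 9: fill(B) -> (A=0 B=9 C=10)
Step 10: pour(B -> A) -> (A=5 B=4 C=10)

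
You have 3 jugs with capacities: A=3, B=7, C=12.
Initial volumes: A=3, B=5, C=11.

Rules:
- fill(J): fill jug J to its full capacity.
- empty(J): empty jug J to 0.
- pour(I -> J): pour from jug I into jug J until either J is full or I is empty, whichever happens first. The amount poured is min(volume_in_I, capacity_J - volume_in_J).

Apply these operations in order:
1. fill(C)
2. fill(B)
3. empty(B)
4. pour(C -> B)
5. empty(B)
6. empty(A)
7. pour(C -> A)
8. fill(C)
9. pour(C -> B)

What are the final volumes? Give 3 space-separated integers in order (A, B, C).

Answer: 3 7 5

Derivation:
Step 1: fill(C) -> (A=3 B=5 C=12)
Step 2: fill(B) -> (A=3 B=7 C=12)
Step 3: empty(B) -> (A=3 B=0 C=12)
Step 4: pour(C -> B) -> (A=3 B=7 C=5)
Step 5: empty(B) -> (A=3 B=0 C=5)
Step 6: empty(A) -> (A=0 B=0 C=5)
Step 7: pour(C -> A) -> (A=3 B=0 C=2)
Step 8: fill(C) -> (A=3 B=0 C=12)
Step 9: pour(C -> B) -> (A=3 B=7 C=5)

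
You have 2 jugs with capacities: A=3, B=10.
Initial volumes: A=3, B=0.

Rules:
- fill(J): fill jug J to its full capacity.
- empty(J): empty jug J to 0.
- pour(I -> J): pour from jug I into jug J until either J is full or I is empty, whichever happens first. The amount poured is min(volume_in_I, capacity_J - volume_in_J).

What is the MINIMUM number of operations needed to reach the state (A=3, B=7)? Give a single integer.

BFS from (A=3, B=0). One shortest path:
  1. empty(A) -> (A=0 B=0)
  2. fill(B) -> (A=0 B=10)
  3. pour(B -> A) -> (A=3 B=7)
Reached target in 3 moves.

Answer: 3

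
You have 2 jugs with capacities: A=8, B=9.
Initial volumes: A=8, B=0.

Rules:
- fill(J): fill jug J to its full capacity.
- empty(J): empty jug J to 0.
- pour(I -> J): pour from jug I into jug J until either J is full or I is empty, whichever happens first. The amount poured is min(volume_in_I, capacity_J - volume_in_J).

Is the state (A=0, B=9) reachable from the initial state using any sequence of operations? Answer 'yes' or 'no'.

BFS from (A=8, B=0):
  1. empty(A) -> (A=0 B=0)
  2. fill(B) -> (A=0 B=9)
Target reached → yes.

Answer: yes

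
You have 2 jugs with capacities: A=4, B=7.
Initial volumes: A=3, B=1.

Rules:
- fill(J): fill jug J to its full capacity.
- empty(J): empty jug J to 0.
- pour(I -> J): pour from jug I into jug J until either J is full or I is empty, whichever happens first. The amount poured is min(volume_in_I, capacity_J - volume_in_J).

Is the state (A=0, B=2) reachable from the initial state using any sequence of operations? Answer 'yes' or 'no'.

Answer: yes

Derivation:
BFS from (A=3, B=1):
  1. fill(B) -> (A=3 B=7)
  2. pour(B -> A) -> (A=4 B=6)
  3. empty(A) -> (A=0 B=6)
  4. pour(B -> A) -> (A=4 B=2)
  5. empty(A) -> (A=0 B=2)
Target reached → yes.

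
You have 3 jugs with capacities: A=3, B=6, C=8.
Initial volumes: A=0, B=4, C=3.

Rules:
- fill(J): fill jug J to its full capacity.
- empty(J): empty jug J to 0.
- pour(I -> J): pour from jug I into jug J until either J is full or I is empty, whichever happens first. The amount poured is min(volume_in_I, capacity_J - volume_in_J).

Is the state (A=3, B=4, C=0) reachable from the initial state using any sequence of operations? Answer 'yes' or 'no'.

Answer: yes

Derivation:
BFS from (A=0, B=4, C=3):
  1. pour(C -> A) -> (A=3 B=4 C=0)
Target reached → yes.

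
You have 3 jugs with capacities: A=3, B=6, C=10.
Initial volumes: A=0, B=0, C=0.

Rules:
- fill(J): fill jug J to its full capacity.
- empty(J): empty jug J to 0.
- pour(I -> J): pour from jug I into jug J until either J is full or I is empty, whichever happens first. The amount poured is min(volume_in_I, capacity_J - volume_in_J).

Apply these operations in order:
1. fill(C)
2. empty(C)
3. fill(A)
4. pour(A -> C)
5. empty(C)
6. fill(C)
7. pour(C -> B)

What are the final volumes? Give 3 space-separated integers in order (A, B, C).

Answer: 0 6 4

Derivation:
Step 1: fill(C) -> (A=0 B=0 C=10)
Step 2: empty(C) -> (A=0 B=0 C=0)
Step 3: fill(A) -> (A=3 B=0 C=0)
Step 4: pour(A -> C) -> (A=0 B=0 C=3)
Step 5: empty(C) -> (A=0 B=0 C=0)
Step 6: fill(C) -> (A=0 B=0 C=10)
Step 7: pour(C -> B) -> (A=0 B=6 C=4)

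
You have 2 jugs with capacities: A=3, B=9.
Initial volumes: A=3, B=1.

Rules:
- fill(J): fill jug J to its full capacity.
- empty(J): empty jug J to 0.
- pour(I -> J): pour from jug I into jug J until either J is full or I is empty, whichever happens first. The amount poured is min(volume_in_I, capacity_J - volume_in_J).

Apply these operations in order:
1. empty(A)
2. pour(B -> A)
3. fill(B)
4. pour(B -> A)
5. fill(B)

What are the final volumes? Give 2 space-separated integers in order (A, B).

Step 1: empty(A) -> (A=0 B=1)
Step 2: pour(B -> A) -> (A=1 B=0)
Step 3: fill(B) -> (A=1 B=9)
Step 4: pour(B -> A) -> (A=3 B=7)
Step 5: fill(B) -> (A=3 B=9)

Answer: 3 9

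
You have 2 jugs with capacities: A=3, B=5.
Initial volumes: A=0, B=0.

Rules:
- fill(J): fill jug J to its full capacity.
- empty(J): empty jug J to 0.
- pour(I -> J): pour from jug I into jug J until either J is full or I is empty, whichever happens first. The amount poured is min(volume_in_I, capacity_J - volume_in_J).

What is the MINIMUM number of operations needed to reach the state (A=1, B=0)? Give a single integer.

BFS from (A=0, B=0). One shortest path:
  1. fill(A) -> (A=3 B=0)
  2. pour(A -> B) -> (A=0 B=3)
  3. fill(A) -> (A=3 B=3)
  4. pour(A -> B) -> (A=1 B=5)
  5. empty(B) -> (A=1 B=0)
Reached target in 5 moves.

Answer: 5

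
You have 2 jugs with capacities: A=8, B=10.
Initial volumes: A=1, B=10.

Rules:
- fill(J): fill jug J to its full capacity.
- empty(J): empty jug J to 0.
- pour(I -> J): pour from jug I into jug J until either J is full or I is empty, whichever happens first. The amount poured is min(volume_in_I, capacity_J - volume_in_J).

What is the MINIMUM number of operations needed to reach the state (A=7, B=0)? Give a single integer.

Answer: 7

Derivation:
BFS from (A=1, B=10). One shortest path:
  1. empty(B) -> (A=1 B=0)
  2. pour(A -> B) -> (A=0 B=1)
  3. fill(A) -> (A=8 B=1)
  4. pour(A -> B) -> (A=0 B=9)
  5. fill(A) -> (A=8 B=9)
  6. pour(A -> B) -> (A=7 B=10)
  7. empty(B) -> (A=7 B=0)
Reached target in 7 moves.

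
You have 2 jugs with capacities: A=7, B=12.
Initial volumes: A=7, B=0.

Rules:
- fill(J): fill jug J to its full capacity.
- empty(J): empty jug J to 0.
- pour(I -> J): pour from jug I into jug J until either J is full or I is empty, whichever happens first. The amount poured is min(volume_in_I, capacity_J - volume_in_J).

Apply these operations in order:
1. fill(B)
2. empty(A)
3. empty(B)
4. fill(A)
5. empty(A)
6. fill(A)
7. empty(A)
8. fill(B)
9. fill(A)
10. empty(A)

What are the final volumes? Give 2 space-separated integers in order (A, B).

Answer: 0 12

Derivation:
Step 1: fill(B) -> (A=7 B=12)
Step 2: empty(A) -> (A=0 B=12)
Step 3: empty(B) -> (A=0 B=0)
Step 4: fill(A) -> (A=7 B=0)
Step 5: empty(A) -> (A=0 B=0)
Step 6: fill(A) -> (A=7 B=0)
Step 7: empty(A) -> (A=0 B=0)
Step 8: fill(B) -> (A=0 B=12)
Step 9: fill(A) -> (A=7 B=12)
Step 10: empty(A) -> (A=0 B=12)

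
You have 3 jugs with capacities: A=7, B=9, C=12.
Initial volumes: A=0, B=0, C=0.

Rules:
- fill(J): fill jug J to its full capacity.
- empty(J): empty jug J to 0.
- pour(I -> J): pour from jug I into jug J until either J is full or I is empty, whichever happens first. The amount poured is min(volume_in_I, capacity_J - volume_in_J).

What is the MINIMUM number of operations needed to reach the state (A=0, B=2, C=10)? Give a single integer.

BFS from (A=0, B=0, C=0). One shortest path:
  1. fill(C) -> (A=0 B=0 C=12)
  2. pour(C -> B) -> (A=0 B=9 C=3)
  3. pour(B -> A) -> (A=7 B=2 C=3)
  4. pour(A -> C) -> (A=0 B=2 C=10)
Reached target in 4 moves.

Answer: 4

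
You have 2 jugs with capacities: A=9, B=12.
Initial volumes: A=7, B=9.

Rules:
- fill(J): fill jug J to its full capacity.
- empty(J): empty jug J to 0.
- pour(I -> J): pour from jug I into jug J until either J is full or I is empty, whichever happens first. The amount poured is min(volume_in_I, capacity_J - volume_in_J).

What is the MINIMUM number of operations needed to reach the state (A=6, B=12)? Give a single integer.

Answer: 2

Derivation:
BFS from (A=7, B=9). One shortest path:
  1. fill(A) -> (A=9 B=9)
  2. pour(A -> B) -> (A=6 B=12)
Reached target in 2 moves.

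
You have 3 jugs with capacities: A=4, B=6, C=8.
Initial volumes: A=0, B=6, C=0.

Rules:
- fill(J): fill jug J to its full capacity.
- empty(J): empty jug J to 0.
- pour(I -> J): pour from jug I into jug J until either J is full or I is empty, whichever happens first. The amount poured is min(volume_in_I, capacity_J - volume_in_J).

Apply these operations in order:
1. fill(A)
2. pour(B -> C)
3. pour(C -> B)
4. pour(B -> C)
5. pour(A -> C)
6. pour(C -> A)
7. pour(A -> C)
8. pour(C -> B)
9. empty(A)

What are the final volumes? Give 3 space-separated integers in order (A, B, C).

Step 1: fill(A) -> (A=4 B=6 C=0)
Step 2: pour(B -> C) -> (A=4 B=0 C=6)
Step 3: pour(C -> B) -> (A=4 B=6 C=0)
Step 4: pour(B -> C) -> (A=4 B=0 C=6)
Step 5: pour(A -> C) -> (A=2 B=0 C=8)
Step 6: pour(C -> A) -> (A=4 B=0 C=6)
Step 7: pour(A -> C) -> (A=2 B=0 C=8)
Step 8: pour(C -> B) -> (A=2 B=6 C=2)
Step 9: empty(A) -> (A=0 B=6 C=2)

Answer: 0 6 2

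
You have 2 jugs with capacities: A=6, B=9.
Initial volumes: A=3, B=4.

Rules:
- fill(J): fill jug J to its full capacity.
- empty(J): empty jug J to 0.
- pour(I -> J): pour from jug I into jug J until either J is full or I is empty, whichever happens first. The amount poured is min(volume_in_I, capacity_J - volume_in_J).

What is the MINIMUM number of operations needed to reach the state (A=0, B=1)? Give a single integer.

BFS from (A=3, B=4). One shortest path:
  1. pour(B -> A) -> (A=6 B=1)
  2. empty(A) -> (A=0 B=1)
Reached target in 2 moves.

Answer: 2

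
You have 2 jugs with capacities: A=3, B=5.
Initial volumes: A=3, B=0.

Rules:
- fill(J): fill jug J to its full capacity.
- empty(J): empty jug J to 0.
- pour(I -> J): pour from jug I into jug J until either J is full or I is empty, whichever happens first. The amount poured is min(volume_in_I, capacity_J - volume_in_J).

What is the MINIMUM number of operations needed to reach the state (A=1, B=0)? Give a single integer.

BFS from (A=3, B=0). One shortest path:
  1. pour(A -> B) -> (A=0 B=3)
  2. fill(A) -> (A=3 B=3)
  3. pour(A -> B) -> (A=1 B=5)
  4. empty(B) -> (A=1 B=0)
Reached target in 4 moves.

Answer: 4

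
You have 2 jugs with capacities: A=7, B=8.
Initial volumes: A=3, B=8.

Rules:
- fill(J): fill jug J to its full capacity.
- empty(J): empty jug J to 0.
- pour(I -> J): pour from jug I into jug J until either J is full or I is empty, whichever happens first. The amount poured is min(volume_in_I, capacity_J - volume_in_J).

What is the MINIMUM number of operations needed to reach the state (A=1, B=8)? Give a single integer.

BFS from (A=3, B=8). One shortest path:
  1. empty(A) -> (A=0 B=8)
  2. pour(B -> A) -> (A=7 B=1)
  3. empty(A) -> (A=0 B=1)
  4. pour(B -> A) -> (A=1 B=0)
  5. fill(B) -> (A=1 B=8)
Reached target in 5 moves.

Answer: 5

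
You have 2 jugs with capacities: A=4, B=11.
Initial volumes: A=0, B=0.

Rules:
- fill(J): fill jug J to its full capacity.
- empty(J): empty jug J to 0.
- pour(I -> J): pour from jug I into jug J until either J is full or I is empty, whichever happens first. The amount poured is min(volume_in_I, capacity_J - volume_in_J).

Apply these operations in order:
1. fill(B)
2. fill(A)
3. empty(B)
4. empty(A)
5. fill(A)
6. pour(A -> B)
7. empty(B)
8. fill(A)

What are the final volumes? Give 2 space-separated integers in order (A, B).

Answer: 4 0

Derivation:
Step 1: fill(B) -> (A=0 B=11)
Step 2: fill(A) -> (A=4 B=11)
Step 3: empty(B) -> (A=4 B=0)
Step 4: empty(A) -> (A=0 B=0)
Step 5: fill(A) -> (A=4 B=0)
Step 6: pour(A -> B) -> (A=0 B=4)
Step 7: empty(B) -> (A=0 B=0)
Step 8: fill(A) -> (A=4 B=0)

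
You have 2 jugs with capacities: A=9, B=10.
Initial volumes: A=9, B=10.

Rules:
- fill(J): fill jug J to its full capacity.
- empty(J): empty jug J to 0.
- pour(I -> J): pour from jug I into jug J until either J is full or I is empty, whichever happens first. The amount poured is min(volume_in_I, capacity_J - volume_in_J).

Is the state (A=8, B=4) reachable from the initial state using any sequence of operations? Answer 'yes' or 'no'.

BFS explored all 38 reachable states.
Reachable set includes: (0,0), (0,1), (0,2), (0,3), (0,4), (0,5), (0,6), (0,7), (0,8), (0,9), (0,10), (1,0) ...
Target (A=8, B=4) not in reachable set → no.

Answer: no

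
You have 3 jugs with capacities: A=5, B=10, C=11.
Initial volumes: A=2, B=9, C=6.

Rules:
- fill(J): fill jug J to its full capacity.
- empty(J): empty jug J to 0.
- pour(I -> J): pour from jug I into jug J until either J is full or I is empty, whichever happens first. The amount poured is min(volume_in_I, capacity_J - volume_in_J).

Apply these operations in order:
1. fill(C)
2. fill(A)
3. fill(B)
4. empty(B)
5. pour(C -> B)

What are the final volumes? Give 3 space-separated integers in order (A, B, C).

Answer: 5 10 1

Derivation:
Step 1: fill(C) -> (A=2 B=9 C=11)
Step 2: fill(A) -> (A=5 B=9 C=11)
Step 3: fill(B) -> (A=5 B=10 C=11)
Step 4: empty(B) -> (A=5 B=0 C=11)
Step 5: pour(C -> B) -> (A=5 B=10 C=1)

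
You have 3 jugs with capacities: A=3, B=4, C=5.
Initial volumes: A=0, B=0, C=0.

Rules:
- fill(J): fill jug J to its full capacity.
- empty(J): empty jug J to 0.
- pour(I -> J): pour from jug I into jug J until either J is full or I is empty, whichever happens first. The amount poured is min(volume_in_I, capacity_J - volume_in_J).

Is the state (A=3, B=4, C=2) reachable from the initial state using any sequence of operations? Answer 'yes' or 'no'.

Answer: yes

Derivation:
BFS from (A=0, B=0, C=0):
  1. fill(B) -> (A=0 B=4 C=0)
  2. fill(C) -> (A=0 B=4 C=5)
  3. pour(C -> A) -> (A=3 B=4 C=2)
Target reached → yes.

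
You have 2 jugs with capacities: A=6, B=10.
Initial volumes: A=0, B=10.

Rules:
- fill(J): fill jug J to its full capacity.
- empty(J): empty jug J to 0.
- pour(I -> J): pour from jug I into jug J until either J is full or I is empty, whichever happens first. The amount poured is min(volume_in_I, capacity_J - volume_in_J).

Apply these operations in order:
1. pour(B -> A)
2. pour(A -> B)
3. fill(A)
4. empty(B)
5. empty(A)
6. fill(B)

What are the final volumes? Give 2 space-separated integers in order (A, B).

Answer: 0 10

Derivation:
Step 1: pour(B -> A) -> (A=6 B=4)
Step 2: pour(A -> B) -> (A=0 B=10)
Step 3: fill(A) -> (A=6 B=10)
Step 4: empty(B) -> (A=6 B=0)
Step 5: empty(A) -> (A=0 B=0)
Step 6: fill(B) -> (A=0 B=10)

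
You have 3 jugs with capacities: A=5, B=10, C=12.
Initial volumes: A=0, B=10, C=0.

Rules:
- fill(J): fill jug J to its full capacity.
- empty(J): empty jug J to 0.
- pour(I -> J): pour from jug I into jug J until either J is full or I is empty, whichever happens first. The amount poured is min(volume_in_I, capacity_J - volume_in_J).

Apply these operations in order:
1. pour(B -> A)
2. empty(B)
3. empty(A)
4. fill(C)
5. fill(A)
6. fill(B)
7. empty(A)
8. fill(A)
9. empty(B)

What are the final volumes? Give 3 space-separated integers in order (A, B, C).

Step 1: pour(B -> A) -> (A=5 B=5 C=0)
Step 2: empty(B) -> (A=5 B=0 C=0)
Step 3: empty(A) -> (A=0 B=0 C=0)
Step 4: fill(C) -> (A=0 B=0 C=12)
Step 5: fill(A) -> (A=5 B=0 C=12)
Step 6: fill(B) -> (A=5 B=10 C=12)
Step 7: empty(A) -> (A=0 B=10 C=12)
Step 8: fill(A) -> (A=5 B=10 C=12)
Step 9: empty(B) -> (A=5 B=0 C=12)

Answer: 5 0 12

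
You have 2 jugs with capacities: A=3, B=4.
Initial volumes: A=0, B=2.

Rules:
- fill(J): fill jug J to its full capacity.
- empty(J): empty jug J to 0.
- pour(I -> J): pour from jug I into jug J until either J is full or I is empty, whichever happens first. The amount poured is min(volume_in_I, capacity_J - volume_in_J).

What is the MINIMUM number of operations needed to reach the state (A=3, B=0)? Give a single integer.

BFS from (A=0, B=2). One shortest path:
  1. fill(A) -> (A=3 B=2)
  2. empty(B) -> (A=3 B=0)
Reached target in 2 moves.

Answer: 2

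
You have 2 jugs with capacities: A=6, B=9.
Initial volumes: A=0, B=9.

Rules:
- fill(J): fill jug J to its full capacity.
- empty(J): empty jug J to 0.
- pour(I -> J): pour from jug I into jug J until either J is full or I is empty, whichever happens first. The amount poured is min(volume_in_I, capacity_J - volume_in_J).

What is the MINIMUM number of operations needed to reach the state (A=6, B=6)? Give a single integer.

BFS from (A=0, B=9). One shortest path:
  1. fill(A) -> (A=6 B=9)
  2. empty(B) -> (A=6 B=0)
  3. pour(A -> B) -> (A=0 B=6)
  4. fill(A) -> (A=6 B=6)
Reached target in 4 moves.

Answer: 4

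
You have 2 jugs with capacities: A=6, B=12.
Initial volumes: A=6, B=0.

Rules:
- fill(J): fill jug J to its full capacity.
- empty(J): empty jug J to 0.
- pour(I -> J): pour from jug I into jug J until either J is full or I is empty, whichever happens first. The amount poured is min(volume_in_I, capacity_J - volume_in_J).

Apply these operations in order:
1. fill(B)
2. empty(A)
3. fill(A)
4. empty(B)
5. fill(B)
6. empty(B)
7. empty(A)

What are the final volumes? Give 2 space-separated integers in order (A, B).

Answer: 0 0

Derivation:
Step 1: fill(B) -> (A=6 B=12)
Step 2: empty(A) -> (A=0 B=12)
Step 3: fill(A) -> (A=6 B=12)
Step 4: empty(B) -> (A=6 B=0)
Step 5: fill(B) -> (A=6 B=12)
Step 6: empty(B) -> (A=6 B=0)
Step 7: empty(A) -> (A=0 B=0)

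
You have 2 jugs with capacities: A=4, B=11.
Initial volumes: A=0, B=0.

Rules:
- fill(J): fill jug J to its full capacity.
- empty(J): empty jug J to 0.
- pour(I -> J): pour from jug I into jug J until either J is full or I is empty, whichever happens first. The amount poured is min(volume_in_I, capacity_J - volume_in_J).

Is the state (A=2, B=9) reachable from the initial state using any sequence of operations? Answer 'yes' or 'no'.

Answer: no

Derivation:
BFS explored all 30 reachable states.
Reachable set includes: (0,0), (0,1), (0,2), (0,3), (0,4), (0,5), (0,6), (0,7), (0,8), (0,9), (0,10), (0,11) ...
Target (A=2, B=9) not in reachable set → no.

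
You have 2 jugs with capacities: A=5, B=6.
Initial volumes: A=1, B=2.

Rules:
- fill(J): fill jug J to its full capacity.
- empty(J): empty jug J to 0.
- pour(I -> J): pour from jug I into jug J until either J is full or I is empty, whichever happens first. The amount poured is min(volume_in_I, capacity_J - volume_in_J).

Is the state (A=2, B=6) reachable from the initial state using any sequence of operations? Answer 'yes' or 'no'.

BFS from (A=1, B=2):
  1. empty(A) -> (A=0 B=2)
  2. pour(B -> A) -> (A=2 B=0)
  3. fill(B) -> (A=2 B=6)
Target reached → yes.

Answer: yes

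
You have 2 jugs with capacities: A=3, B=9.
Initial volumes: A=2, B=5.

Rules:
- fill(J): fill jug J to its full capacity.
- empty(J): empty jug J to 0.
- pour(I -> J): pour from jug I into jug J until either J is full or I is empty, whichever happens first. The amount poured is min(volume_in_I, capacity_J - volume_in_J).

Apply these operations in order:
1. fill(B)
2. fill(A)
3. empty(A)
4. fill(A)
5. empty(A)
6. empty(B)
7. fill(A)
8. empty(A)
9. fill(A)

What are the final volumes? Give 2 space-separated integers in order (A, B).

Step 1: fill(B) -> (A=2 B=9)
Step 2: fill(A) -> (A=3 B=9)
Step 3: empty(A) -> (A=0 B=9)
Step 4: fill(A) -> (A=3 B=9)
Step 5: empty(A) -> (A=0 B=9)
Step 6: empty(B) -> (A=0 B=0)
Step 7: fill(A) -> (A=3 B=0)
Step 8: empty(A) -> (A=0 B=0)
Step 9: fill(A) -> (A=3 B=0)

Answer: 3 0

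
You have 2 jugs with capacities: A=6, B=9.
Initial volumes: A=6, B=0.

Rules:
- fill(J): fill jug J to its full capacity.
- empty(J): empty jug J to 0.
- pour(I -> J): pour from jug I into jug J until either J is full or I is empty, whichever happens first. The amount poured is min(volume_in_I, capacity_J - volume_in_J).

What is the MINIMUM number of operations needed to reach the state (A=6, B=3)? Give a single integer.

Answer: 3

Derivation:
BFS from (A=6, B=0). One shortest path:
  1. empty(A) -> (A=0 B=0)
  2. fill(B) -> (A=0 B=9)
  3. pour(B -> A) -> (A=6 B=3)
Reached target in 3 moves.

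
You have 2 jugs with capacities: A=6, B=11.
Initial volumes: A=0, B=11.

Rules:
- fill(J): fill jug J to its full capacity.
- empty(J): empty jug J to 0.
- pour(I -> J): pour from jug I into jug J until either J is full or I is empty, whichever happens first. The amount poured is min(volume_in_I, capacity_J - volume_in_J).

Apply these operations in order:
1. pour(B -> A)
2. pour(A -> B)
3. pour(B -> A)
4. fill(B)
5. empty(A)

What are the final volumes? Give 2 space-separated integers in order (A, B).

Answer: 0 11

Derivation:
Step 1: pour(B -> A) -> (A=6 B=5)
Step 2: pour(A -> B) -> (A=0 B=11)
Step 3: pour(B -> A) -> (A=6 B=5)
Step 4: fill(B) -> (A=6 B=11)
Step 5: empty(A) -> (A=0 B=11)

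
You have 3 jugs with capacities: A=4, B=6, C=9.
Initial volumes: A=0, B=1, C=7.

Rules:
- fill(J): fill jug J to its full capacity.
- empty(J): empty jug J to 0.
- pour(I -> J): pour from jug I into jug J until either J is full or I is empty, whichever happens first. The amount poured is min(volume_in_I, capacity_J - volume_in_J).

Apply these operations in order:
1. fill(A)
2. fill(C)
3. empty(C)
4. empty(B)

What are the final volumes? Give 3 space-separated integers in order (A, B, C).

Step 1: fill(A) -> (A=4 B=1 C=7)
Step 2: fill(C) -> (A=4 B=1 C=9)
Step 3: empty(C) -> (A=4 B=1 C=0)
Step 4: empty(B) -> (A=4 B=0 C=0)

Answer: 4 0 0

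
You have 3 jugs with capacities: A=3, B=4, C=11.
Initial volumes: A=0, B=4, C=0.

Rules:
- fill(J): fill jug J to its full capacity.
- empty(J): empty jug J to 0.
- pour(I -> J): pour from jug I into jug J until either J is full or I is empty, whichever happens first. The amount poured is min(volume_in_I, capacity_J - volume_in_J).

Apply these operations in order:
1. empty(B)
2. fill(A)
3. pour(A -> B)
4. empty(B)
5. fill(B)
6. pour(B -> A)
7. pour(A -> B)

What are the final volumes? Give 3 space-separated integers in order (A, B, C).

Step 1: empty(B) -> (A=0 B=0 C=0)
Step 2: fill(A) -> (A=3 B=0 C=0)
Step 3: pour(A -> B) -> (A=0 B=3 C=0)
Step 4: empty(B) -> (A=0 B=0 C=0)
Step 5: fill(B) -> (A=0 B=4 C=0)
Step 6: pour(B -> A) -> (A=3 B=1 C=0)
Step 7: pour(A -> B) -> (A=0 B=4 C=0)

Answer: 0 4 0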